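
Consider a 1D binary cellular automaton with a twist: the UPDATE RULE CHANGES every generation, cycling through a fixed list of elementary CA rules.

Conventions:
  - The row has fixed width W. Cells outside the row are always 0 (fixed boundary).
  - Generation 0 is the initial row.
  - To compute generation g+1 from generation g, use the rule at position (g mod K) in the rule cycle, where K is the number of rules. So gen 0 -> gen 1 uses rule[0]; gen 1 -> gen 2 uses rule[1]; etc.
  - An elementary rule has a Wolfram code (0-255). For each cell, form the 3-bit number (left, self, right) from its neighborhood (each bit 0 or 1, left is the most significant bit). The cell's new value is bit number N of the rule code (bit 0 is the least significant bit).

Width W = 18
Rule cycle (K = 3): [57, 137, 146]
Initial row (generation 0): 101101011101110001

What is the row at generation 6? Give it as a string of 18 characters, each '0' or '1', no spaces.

Answer: 000000000000010100

Derivation:
Gen 0: 101101011101110001
Gen 1 (rule 57): 011010110011001100
Gen 2 (rule 137): 010000100010001001
Gen 3 (rule 146): 101001010101010110
Gen 4 (rule 57): 010100101010101101
Gen 5 (rule 137): 000000000000001000
Gen 6 (rule 146): 000000000000010100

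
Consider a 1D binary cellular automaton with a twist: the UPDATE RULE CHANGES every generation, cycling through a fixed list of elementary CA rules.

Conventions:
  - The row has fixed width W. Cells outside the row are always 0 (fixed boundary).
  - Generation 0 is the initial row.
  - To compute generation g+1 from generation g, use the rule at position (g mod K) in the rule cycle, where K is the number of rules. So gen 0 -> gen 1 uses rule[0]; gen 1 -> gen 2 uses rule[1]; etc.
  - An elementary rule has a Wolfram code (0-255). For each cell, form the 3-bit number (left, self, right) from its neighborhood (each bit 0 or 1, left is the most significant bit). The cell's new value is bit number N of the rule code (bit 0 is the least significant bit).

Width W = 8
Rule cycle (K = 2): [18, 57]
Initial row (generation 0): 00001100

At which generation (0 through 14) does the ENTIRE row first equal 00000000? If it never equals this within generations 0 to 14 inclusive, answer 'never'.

Gen 0: 00001100
Gen 1 (rule 18): 00010010
Gen 2 (rule 57): 11001001
Gen 3 (rule 18): 00110110
Gen 4 (rule 57): 10101101
Gen 5 (rule 18): 00000000
Gen 6 (rule 57): 11111111
Gen 7 (rule 18): 00000000
Gen 8 (rule 57): 11111111
Gen 9 (rule 18): 00000000
Gen 10 (rule 57): 11111111
Gen 11 (rule 18): 00000000
Gen 12 (rule 57): 11111111
Gen 13 (rule 18): 00000000
Gen 14 (rule 57): 11111111

Answer: 5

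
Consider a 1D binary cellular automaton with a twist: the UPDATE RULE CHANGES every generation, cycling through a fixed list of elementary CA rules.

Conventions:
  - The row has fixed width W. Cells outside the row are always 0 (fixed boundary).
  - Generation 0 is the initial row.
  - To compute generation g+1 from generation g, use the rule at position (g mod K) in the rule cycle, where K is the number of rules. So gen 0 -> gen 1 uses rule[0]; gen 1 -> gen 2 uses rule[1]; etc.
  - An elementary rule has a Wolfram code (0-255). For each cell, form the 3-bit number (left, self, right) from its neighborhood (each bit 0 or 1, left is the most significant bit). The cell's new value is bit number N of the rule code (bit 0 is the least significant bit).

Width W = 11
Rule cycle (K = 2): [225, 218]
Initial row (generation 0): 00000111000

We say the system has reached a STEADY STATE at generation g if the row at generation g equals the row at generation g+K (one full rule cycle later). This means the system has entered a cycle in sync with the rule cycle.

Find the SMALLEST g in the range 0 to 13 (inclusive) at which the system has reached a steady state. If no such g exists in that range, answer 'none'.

Gen 0: 00000111000
Gen 1 (rule 225): 11110011011
Gen 2 (rule 218): 11111111011
Gen 3 (rule 225): 01111111101
Gen 4 (rule 218): 11111111100
Gen 5 (rule 225): 01111111101
Gen 6 (rule 218): 11111111100
Gen 7 (rule 225): 01111111101
Gen 8 (rule 218): 11111111100
Gen 9 (rule 225): 01111111101
Gen 10 (rule 218): 11111111100
Gen 11 (rule 225): 01111111101
Gen 12 (rule 218): 11111111100
Gen 13 (rule 225): 01111111101
Gen 14 (rule 218): 11111111100
Gen 15 (rule 225): 01111111101

Answer: 3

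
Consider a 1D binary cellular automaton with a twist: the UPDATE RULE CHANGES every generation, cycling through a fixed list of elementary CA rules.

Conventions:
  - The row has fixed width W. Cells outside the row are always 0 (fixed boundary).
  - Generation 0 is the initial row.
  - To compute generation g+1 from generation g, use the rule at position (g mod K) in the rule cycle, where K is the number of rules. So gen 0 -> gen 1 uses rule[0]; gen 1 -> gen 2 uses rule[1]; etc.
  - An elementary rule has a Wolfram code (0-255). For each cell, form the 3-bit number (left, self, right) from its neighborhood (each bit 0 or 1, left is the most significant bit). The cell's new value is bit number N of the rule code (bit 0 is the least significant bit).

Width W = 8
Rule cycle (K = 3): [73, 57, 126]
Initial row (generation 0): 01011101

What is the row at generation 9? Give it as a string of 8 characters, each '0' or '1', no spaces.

Gen 0: 01011101
Gen 1 (rule 73): 00010100
Gen 2 (rule 57): 11001011
Gen 3 (rule 126): 11111111
Gen 4 (rule 73): 10000001
Gen 5 (rule 57): 01111100
Gen 6 (rule 126): 11000110
Gen 7 (rule 73): 11010110
Gen 8 (rule 57): 10101101
Gen 9 (rule 126): 11111111

Answer: 11111111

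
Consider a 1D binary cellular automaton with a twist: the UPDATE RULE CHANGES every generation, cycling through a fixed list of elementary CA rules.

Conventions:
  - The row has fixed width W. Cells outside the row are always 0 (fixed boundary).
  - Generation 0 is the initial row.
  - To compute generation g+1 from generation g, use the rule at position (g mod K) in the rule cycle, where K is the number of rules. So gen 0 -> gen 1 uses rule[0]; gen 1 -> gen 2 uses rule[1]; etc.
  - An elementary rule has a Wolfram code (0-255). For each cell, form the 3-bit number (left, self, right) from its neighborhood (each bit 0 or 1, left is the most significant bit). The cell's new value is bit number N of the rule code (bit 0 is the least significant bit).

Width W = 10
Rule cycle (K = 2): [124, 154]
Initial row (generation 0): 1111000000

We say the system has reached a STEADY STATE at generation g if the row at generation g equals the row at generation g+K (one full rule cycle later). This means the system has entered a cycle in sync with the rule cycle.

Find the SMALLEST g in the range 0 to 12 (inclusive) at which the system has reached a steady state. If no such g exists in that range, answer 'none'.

Gen 0: 1111000000
Gen 1 (rule 124): 1001100000
Gen 2 (rule 154): 0111010000
Gen 3 (rule 124): 0101111000
Gen 4 (rule 154): 1001110100
Gen 5 (rule 124): 1101011110
Gen 6 (rule 154): 1000011101
Gen 7 (rule 124): 1100010111
Gen 8 (rule 154): 1010100110
Gen 9 (rule 124): 1111110111
Gen 10 (rule 154): 1111100110
Gen 11 (rule 124): 1000110111
Gen 12 (rule 154): 0101100110
Gen 13 (rule 124): 0111110111
Gen 14 (rule 154): 1111100110

Answer: none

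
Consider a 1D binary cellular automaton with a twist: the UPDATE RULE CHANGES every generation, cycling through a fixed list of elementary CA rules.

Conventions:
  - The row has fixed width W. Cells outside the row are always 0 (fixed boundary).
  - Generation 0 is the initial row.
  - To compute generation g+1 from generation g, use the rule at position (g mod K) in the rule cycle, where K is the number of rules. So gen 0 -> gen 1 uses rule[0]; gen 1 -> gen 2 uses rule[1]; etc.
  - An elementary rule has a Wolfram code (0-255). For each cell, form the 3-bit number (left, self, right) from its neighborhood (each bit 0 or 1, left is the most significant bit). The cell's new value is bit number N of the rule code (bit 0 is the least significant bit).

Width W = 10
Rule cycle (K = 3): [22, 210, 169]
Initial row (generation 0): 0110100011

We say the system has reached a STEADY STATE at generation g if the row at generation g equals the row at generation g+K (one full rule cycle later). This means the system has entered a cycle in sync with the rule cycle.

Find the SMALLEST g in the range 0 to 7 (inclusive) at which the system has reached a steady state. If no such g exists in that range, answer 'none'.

Gen 0: 0110100011
Gen 1 (rule 22): 1000110100
Gen 2 (rule 210): 0101010010
Gen 3 (rule 169): 0010100000
Gen 4 (rule 22): 0110110000
Gen 5 (rule 210): 1010011000
Gen 6 (rule 169): 0100010011
Gen 7 (rule 22): 1110111100
Gen 8 (rule 210): 0110011110
Gen 9 (rule 169): 0100011100
Gen 10 (rule 22): 1110100010

Answer: none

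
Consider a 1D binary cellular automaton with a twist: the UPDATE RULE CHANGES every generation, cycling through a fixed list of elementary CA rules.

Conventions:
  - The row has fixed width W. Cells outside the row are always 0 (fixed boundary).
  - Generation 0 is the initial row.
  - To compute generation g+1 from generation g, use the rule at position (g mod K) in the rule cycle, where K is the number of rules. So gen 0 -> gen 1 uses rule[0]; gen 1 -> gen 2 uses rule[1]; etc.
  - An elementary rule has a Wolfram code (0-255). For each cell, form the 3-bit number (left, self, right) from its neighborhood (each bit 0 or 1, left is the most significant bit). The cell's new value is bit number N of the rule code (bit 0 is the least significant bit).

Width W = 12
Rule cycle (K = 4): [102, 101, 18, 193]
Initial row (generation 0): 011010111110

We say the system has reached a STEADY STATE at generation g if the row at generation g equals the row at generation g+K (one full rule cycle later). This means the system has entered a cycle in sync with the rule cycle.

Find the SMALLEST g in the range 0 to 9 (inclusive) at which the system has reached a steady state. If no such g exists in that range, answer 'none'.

Gen 0: 011010111110
Gen 1 (rule 102): 101111000010
Gen 2 (rule 101): 110001011010
Gen 3 (rule 18): 001010000001
Gen 4 (rule 193): 100000111100
Gen 5 (rule 102): 100001000100
Gen 6 (rule 101): 101101010101
Gen 7 (rule 18): 000000000000
Gen 8 (rule 193): 111111111111
Gen 9 (rule 102): 000000000001
Gen 10 (rule 101): 111111111101
Gen 11 (rule 18): 000000000000
Gen 12 (rule 193): 111111111111
Gen 13 (rule 102): 000000000001

Answer: 7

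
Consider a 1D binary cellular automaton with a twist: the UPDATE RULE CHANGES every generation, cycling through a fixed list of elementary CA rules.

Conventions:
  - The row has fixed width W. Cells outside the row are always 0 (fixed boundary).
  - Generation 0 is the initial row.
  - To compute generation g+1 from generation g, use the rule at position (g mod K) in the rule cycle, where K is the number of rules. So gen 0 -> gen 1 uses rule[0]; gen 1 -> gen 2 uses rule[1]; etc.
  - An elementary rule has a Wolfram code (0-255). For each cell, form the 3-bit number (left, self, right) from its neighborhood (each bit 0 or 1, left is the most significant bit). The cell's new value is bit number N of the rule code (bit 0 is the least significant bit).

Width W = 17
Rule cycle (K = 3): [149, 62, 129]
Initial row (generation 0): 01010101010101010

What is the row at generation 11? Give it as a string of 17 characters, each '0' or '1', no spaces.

Gen 0: 01010101010101010
Gen 1 (rule 149): 01010101010101011
Gen 2 (rule 62): 11111111111111110
Gen 3 (rule 129): 01111111111111100
Gen 4 (rule 149): 00111111111111011
Gen 5 (rule 62): 01100000000000110
Gen 6 (rule 129): 00001111111110000
Gen 7 (rule 149): 11100111111101111
Gen 8 (rule 62): 10011100000011000
Gen 9 (rule 129): 00001001111000011
Gen 10 (rule 149): 11101100110111000
Gen 11 (rule 62): 10011011101100100

Answer: 10011011101100100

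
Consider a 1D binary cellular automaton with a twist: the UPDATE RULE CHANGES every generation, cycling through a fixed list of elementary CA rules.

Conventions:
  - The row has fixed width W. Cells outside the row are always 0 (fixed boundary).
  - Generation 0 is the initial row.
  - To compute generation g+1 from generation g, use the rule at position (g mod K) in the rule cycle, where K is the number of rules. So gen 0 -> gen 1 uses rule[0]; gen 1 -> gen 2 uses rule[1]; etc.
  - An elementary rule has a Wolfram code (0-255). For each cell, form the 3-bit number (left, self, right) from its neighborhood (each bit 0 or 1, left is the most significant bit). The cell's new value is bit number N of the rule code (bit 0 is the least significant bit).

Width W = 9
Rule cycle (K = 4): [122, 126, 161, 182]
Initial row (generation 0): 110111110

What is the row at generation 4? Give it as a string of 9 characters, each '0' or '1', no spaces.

Gen 0: 110111110
Gen 1 (rule 122): 111100011
Gen 2 (rule 126): 100110111
Gen 3 (rule 161): 000001010
Gen 4 (rule 182): 000011111

Answer: 000011111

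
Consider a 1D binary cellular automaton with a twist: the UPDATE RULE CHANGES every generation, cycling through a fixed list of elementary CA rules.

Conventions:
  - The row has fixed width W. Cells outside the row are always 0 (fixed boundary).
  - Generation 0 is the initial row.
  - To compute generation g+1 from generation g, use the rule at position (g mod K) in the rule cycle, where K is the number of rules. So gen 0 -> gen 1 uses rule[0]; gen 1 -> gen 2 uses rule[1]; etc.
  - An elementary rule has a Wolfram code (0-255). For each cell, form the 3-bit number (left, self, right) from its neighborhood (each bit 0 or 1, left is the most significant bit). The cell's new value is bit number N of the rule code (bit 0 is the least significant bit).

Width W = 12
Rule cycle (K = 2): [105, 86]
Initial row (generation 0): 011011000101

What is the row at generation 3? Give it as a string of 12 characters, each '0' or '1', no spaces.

Gen 0: 011011000101
Gen 1 (rule 105): 011111010010
Gen 2 (rule 86): 100001011111
Gen 3 (rule 105): 001100110001

Answer: 001100110001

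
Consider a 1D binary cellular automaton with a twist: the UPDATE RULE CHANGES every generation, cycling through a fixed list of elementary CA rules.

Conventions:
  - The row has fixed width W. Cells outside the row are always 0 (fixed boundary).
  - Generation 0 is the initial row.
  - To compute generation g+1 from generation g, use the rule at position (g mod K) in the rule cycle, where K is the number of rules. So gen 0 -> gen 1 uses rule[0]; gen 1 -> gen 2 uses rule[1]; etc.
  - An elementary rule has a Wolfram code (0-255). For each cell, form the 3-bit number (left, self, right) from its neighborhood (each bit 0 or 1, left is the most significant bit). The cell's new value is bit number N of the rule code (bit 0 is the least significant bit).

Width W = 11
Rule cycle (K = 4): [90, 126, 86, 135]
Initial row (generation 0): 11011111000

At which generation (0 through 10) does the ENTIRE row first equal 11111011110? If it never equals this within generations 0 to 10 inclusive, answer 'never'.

Answer: 2

Derivation:
Gen 0: 11011111000
Gen 1 (rule 90): 11010001100
Gen 2 (rule 126): 11111011110
Gen 3 (rule 86): 00001000011
Gen 4 (rule 135): 11111011100
Gen 5 (rule 90): 10001010110
Gen 6 (rule 126): 11011111111
Gen 7 (rule 86): 01000000001
Gen 8 (rule 135): 11011111111
Gen 9 (rule 90): 11010000001
Gen 10 (rule 126): 11111000011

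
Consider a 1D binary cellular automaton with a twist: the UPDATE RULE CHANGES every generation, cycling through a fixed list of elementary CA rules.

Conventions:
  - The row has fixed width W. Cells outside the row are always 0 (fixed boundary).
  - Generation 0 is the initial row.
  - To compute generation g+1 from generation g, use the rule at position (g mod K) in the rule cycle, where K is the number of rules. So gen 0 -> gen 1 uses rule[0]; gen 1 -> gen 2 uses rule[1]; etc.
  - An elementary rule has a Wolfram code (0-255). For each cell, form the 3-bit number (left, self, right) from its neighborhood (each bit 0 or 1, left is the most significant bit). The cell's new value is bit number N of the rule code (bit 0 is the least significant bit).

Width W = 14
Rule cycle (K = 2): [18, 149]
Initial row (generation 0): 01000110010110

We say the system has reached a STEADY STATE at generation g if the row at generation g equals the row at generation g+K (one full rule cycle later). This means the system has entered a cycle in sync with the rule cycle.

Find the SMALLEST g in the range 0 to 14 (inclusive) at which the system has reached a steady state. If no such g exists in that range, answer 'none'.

Gen 0: 01000110010110
Gen 1 (rule 18): 10101001100001
Gen 2 (rule 149): 10101100011101
Gen 3 (rule 18): 00000010100000
Gen 4 (rule 149): 11111010111111
Gen 5 (rule 18): 00000000000000
Gen 6 (rule 149): 11111111111111
Gen 7 (rule 18): 00000000000000
Gen 8 (rule 149): 11111111111111
Gen 9 (rule 18): 00000000000000
Gen 10 (rule 149): 11111111111111
Gen 11 (rule 18): 00000000000000
Gen 12 (rule 149): 11111111111111
Gen 13 (rule 18): 00000000000000
Gen 14 (rule 149): 11111111111111
Gen 15 (rule 18): 00000000000000
Gen 16 (rule 149): 11111111111111

Answer: 5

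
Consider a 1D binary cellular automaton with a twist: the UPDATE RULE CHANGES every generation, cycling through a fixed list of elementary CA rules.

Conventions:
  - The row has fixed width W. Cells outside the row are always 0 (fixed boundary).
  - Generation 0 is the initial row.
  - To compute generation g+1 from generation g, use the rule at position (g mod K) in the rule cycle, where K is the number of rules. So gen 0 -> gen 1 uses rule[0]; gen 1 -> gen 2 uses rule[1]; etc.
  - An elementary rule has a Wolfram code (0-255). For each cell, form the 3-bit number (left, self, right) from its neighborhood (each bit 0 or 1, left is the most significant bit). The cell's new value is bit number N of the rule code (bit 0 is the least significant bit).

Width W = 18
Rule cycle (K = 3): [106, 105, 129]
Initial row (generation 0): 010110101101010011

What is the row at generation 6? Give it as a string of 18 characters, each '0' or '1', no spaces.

Answer: 011001001100100110

Derivation:
Gen 0: 010110101101010011
Gen 1 (rule 106): 101111011110100111
Gen 2 (rule 105): 011001110011000101
Gen 3 (rule 129): 000000100000010000
Gen 4 (rule 106): 000001000000100000
Gen 5 (rule 105): 111100011110001111
Gen 6 (rule 129): 011001001100100110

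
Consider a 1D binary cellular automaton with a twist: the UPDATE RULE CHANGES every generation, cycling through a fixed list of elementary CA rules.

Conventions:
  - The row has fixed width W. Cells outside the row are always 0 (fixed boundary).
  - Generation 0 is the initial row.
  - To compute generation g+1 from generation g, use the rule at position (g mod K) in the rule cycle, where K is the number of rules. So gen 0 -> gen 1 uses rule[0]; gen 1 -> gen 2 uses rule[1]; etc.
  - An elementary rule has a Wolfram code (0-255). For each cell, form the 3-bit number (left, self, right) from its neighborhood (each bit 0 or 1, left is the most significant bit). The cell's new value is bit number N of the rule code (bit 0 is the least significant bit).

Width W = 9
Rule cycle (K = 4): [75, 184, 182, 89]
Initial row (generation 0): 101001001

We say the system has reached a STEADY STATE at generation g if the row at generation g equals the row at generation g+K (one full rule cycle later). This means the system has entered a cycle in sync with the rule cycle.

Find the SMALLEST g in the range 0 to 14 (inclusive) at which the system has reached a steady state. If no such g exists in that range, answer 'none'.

Answer: none

Derivation:
Gen 0: 101001001
Gen 1 (rule 75): 000010010
Gen 2 (rule 184): 000001001
Gen 3 (rule 182): 000011111
Gen 4 (rule 89): 111010001
Gen 5 (rule 75): 101000110
Gen 6 (rule 184): 010100101
Gen 7 (rule 182): 111111111
Gen 8 (rule 89): 100000001
Gen 9 (rule 75): 001111110
Gen 10 (rule 184): 001111101
Gen 11 (rule 182): 010111011
Gen 12 (rule 89): 000101011
Gen 13 (rule 75): 111000011
Gen 14 (rule 184): 110100010
Gen 15 (rule 182): 001110111
Gen 16 (rule 89): 101010101
Gen 17 (rule 75): 000000000
Gen 18 (rule 184): 000000000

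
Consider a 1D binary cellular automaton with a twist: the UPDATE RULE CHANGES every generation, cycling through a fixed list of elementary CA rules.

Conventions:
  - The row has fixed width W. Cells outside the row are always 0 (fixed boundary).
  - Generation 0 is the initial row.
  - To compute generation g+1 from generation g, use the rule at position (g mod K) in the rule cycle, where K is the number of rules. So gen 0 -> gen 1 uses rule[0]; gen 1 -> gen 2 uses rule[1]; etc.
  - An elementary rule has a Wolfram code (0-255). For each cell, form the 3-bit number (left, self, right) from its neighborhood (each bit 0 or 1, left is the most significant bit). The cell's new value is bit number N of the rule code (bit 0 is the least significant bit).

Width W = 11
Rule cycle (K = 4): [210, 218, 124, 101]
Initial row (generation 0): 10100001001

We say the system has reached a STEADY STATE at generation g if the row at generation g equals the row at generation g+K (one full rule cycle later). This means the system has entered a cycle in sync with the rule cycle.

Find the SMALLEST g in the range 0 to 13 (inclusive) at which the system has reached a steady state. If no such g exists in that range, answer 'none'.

Gen 0: 10100001001
Gen 1 (rule 210): 00010010110
Gen 2 (rule 218): 00101100111
Gen 3 (rule 124): 00111110101
Gen 4 (rule 101): 10000011111
Gen 5 (rule 210): 01000101111
Gen 6 (rule 218): 10101001111
Gen 7 (rule 124): 11111101001
Gen 8 (rule 101): 00000111001
Gen 9 (rule 210): 00001011110
Gen 10 (rule 218): 00010011111
Gen 11 (rule 124): 00011010001
Gen 12 (rule 101): 11001110101
Gen 13 (rule 210): 01110110000
Gen 14 (rule 218): 11110111000
Gen 15 (rule 124): 10011101100
Gen 16 (rule 101): 10000110101
Gen 17 (rule 210): 01001010000

Answer: none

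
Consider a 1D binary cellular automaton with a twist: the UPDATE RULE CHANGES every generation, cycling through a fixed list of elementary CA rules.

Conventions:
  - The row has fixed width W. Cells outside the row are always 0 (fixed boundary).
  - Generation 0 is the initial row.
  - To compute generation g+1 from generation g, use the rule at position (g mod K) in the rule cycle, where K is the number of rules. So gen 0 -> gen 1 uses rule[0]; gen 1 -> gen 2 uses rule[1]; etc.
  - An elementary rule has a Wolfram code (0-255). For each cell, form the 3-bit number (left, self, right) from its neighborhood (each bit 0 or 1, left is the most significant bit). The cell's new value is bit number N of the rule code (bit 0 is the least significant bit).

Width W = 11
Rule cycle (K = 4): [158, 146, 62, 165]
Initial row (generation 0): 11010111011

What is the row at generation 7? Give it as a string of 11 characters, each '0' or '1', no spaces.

Answer: 11001101111

Derivation:
Gen 0: 11010111011
Gen 1 (rule 158): 10010110010
Gen 2 (rule 146): 01100001101
Gen 3 (rule 62): 11010011011
Gen 4 (rule 165): 00110000100
Gen 5 (rule 158): 01101001110
Gen 6 (rule 146): 10000110101
Gen 7 (rule 62): 11001101111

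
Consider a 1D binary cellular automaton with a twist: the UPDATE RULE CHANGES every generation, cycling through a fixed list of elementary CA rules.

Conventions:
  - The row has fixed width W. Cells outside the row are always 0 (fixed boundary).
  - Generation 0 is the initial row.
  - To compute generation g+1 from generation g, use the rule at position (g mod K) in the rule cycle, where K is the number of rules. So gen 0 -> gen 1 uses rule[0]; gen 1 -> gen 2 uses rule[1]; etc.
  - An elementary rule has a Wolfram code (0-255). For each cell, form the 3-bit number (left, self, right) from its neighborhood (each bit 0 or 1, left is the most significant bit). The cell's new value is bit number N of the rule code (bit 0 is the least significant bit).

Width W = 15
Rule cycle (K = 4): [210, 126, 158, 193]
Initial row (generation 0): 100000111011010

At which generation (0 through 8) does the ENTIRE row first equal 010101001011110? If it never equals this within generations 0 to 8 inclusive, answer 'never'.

Answer: never

Derivation:
Gen 0: 100000111011010
Gen 1 (rule 210): 010001011001001
Gen 2 (rule 126): 111011111111111
Gen 3 (rule 158): 110011111111110
Gen 4 (rule 193): 010001111111110
Gen 5 (rule 210): 101010111111111
Gen 6 (rule 126): 111111100000001
Gen 7 (rule 158): 111111010000011
Gen 8 (rule 193): 011111000111001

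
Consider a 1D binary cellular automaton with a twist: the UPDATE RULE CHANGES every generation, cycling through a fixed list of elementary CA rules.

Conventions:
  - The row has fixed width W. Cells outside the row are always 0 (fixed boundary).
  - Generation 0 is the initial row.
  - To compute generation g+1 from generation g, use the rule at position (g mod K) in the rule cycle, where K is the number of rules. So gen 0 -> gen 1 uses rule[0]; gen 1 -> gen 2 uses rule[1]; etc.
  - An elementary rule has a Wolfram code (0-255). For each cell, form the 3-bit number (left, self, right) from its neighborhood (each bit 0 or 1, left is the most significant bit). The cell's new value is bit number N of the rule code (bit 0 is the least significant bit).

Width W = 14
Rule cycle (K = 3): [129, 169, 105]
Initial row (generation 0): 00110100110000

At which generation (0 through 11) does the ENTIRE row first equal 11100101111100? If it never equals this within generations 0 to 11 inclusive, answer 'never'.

Gen 0: 00110100110000
Gen 1 (rule 129): 10000000000111
Gen 2 (rule 169): 00111111110110
Gen 3 (rule 105): 10100000011110
Gen 4 (rule 129): 00001111001100
Gen 5 (rule 169): 11101110001001
Gen 6 (rule 105): 10111010100000
Gen 7 (rule 129): 00010000001111
Gen 8 (rule 169): 11000111101110
Gen 9 (rule 105): 11010100111010
Gen 10 (rule 129): 00000000010000
Gen 11 (rule 169): 11111111000111

Answer: never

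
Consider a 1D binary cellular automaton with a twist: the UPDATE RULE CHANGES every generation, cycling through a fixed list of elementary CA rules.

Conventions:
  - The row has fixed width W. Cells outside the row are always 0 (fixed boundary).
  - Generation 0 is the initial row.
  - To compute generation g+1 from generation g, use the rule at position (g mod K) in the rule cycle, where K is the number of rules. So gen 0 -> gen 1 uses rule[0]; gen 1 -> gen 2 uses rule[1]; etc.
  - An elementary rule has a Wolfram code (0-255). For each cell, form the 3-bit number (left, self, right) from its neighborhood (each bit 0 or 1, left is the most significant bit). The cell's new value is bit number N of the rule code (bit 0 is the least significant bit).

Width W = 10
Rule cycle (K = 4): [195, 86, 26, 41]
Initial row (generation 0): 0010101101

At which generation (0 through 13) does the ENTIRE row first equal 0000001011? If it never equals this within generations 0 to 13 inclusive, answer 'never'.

Gen 0: 0010101101
Gen 1 (rule 195): 1100000100
Gen 2 (rule 86): 0110001110
Gen 3 (rule 26): 1101011001
Gen 4 (rule 41): 1010110000
Gen 5 (rule 195): 0000010111
Gen 6 (rule 86): 0000110001
Gen 7 (rule 26): 0001101010
Gen 8 (rule 41): 1101010100
Gen 9 (rule 195): 0100000001
Gen 10 (rule 86): 1110000011
Gen 11 (rule 26): 1001000110
Gen 12 (rule 41): 0000010100
Gen 13 (rule 195): 1111100001

Answer: never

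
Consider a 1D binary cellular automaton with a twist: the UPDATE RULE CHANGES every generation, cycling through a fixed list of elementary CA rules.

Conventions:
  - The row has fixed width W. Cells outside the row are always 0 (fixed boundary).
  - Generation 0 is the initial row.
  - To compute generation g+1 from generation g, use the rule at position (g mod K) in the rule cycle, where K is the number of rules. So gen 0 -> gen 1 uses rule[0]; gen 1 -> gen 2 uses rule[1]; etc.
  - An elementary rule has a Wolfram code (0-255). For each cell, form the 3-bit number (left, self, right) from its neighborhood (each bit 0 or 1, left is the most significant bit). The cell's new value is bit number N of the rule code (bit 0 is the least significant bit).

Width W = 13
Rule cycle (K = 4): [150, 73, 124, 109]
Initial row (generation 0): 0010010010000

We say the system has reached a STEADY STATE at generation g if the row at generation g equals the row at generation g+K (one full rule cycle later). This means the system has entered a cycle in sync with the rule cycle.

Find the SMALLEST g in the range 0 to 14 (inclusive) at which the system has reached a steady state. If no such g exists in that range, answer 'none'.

Answer: none

Derivation:
Gen 0: 0010010010000
Gen 1 (rule 150): 0111111111000
Gen 2 (rule 73): 0100000001011
Gen 3 (rule 124): 0110000001111
Gen 4 (rule 109): 0110111101001
Gen 5 (rule 150): 1000011001111
Gen 6 (rule 73): 0011011001001
Gen 7 (rule 124): 0011111101101
Gen 8 (rule 109): 1010000111111
Gen 9 (rule 150): 1011001011110
Gen 10 (rule 73): 0011000010010
Gen 11 (rule 124): 0011100011011
Gen 12 (rule 109): 1010101011111
Gen 13 (rule 150): 1010101001110
Gen 14 (rule 73): 0000000001010
Gen 15 (rule 124): 0000000001111
Gen 16 (rule 109): 1111111101001
Gen 17 (rule 150): 0111111001111
Gen 18 (rule 73): 0100001001001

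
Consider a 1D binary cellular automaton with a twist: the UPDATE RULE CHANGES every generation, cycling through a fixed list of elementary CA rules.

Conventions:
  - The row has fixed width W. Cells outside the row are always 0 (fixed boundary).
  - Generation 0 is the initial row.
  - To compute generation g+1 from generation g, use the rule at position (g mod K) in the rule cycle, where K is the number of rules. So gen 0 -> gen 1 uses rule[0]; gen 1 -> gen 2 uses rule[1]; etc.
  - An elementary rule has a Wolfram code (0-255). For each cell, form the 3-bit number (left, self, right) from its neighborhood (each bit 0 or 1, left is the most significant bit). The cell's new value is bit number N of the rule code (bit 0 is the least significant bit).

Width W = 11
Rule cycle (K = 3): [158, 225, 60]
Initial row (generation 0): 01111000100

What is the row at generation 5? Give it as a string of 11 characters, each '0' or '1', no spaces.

Answer: 01110111000

Derivation:
Gen 0: 01111000100
Gen 1 (rule 158): 11110101110
Gen 2 (rule 225): 01111010110
Gen 3 (rule 60): 01000111101
Gen 4 (rule 158): 11101111001
Gen 5 (rule 225): 01110111000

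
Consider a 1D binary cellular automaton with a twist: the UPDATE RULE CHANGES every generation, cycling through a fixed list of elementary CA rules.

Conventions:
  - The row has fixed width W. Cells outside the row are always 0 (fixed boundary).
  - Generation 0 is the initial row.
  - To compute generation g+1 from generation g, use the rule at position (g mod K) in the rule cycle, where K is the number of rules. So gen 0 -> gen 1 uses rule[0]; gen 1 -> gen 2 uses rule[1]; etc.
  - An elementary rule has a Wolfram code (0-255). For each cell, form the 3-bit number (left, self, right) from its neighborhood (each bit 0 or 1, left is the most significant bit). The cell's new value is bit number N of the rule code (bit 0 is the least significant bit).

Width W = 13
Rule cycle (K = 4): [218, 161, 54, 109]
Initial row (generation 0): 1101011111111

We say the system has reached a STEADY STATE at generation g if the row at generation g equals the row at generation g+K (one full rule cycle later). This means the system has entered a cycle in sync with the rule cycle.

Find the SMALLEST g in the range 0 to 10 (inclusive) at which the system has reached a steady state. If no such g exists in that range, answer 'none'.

Gen 0: 1101011111111
Gen 1 (rule 218): 1100011111111
Gen 2 (rule 161): 0001001111110
Gen 3 (rule 54): 0011110000001
Gen 4 (rule 109): 1010010111101
Gen 5 (rule 218): 0001100111100
Gen 6 (rule 161): 1100000011001
Gen 7 (rule 54): 0010000100111
Gen 8 (rule 109): 1010110100101
Gen 9 (rule 218): 0000110011000
Gen 10 (rule 161): 1110000000011
Gen 11 (rule 54): 0001000000100
Gen 12 (rule 109): 1101011110101
Gen 13 (rule 218): 1100011110000
Gen 14 (rule 161): 0001001100111

Answer: none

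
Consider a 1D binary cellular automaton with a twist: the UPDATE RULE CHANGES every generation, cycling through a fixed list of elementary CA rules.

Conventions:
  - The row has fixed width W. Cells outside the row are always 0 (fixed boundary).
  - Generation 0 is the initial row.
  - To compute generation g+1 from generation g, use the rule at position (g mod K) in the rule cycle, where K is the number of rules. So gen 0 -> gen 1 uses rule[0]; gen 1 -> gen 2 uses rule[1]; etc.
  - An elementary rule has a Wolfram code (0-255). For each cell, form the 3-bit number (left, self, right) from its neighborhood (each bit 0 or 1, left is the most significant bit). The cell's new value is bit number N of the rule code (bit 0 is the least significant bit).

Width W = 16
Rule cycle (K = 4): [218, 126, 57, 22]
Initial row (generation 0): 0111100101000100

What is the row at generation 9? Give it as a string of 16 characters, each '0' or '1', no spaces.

Answer: 1111101000010100

Derivation:
Gen 0: 0111100101000100
Gen 1 (rule 218): 1111111000101010
Gen 2 (rule 126): 1000001101111111
Gen 3 (rule 57): 0111101011000000
Gen 4 (rule 22): 1000001000100000
Gen 5 (rule 218): 0100010101010000
Gen 6 (rule 126): 1110111111111000
Gen 7 (rule 57): 1001100000000111
Gen 8 (rule 22): 1110010000001000
Gen 9 (rule 218): 1111101000010100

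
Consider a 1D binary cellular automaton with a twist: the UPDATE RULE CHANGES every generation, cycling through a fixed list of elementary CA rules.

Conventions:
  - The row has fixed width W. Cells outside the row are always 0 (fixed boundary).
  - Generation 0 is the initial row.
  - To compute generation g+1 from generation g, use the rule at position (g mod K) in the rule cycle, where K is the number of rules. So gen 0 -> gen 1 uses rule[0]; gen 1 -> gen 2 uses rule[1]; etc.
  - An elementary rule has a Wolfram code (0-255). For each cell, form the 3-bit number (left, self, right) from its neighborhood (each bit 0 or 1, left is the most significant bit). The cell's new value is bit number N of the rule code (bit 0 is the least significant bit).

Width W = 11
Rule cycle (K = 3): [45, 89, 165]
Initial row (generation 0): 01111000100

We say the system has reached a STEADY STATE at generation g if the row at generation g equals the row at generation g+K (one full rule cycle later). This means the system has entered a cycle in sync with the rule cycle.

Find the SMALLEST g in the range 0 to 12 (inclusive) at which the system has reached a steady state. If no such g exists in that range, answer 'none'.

Answer: none

Derivation:
Gen 0: 01111000100
Gen 1 (rule 45): 01000010101
Gen 2 (rule 89): 00111000000
Gen 3 (rule 165): 10010011111
Gen 4 (rule 45): 10010010000
Gen 5 (rule 89): 01001001111
Gen 6 (rule 165): 01001000110
Gen 7 (rule 45): 01001010100
Gen 8 (rule 89): 00100000011
Gen 9 (rule 165): 10101111000
Gen 10 (rule 45): 11111000011
Gen 11 (rule 89): 10001111011
Gen 12 (rule 165): 10100110100
Gen 13 (rule 45): 11100101101
Gen 14 (rule 89): 10110001100
Gen 15 (rule 165): 11000100001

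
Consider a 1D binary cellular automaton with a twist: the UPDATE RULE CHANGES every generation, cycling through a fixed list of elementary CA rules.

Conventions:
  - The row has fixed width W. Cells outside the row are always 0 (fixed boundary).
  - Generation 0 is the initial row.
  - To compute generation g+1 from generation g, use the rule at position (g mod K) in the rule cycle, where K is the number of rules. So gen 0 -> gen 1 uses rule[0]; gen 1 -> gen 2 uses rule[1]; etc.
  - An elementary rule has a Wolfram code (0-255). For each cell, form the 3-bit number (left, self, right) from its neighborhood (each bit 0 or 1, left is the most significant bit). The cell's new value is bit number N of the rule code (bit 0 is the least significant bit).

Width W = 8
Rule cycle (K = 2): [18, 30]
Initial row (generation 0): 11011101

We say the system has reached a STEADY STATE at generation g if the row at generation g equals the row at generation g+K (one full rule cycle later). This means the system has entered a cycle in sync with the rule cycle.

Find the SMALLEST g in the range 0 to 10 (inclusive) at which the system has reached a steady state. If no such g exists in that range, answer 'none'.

Answer: 1

Derivation:
Gen 0: 11011101
Gen 1 (rule 18): 00000000
Gen 2 (rule 30): 00000000
Gen 3 (rule 18): 00000000
Gen 4 (rule 30): 00000000
Gen 5 (rule 18): 00000000
Gen 6 (rule 30): 00000000
Gen 7 (rule 18): 00000000
Gen 8 (rule 30): 00000000
Gen 9 (rule 18): 00000000
Gen 10 (rule 30): 00000000
Gen 11 (rule 18): 00000000
Gen 12 (rule 30): 00000000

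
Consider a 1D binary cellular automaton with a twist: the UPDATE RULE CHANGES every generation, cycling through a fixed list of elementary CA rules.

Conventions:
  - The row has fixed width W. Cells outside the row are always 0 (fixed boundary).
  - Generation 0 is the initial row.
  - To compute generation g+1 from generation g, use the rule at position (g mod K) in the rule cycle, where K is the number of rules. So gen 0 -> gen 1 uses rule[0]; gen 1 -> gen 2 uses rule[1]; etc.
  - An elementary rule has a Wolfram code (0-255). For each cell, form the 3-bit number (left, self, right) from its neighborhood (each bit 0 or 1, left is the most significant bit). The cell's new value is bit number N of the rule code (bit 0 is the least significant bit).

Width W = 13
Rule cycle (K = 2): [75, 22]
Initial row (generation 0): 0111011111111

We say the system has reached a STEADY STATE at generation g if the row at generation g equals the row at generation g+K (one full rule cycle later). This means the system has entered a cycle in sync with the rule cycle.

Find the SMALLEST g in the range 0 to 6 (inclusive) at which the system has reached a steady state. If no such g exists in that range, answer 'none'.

Answer: 6

Derivation:
Gen 0: 0111011111111
Gen 1 (rule 75): 1101010000001
Gen 2 (rule 22): 0001011000011
Gen 3 (rule 75): 1110011011111
Gen 4 (rule 22): 0001100000000
Gen 5 (rule 75): 1111101111111
Gen 6 (rule 22): 0000000000000
Gen 7 (rule 75): 1111111111111
Gen 8 (rule 22): 0000000000000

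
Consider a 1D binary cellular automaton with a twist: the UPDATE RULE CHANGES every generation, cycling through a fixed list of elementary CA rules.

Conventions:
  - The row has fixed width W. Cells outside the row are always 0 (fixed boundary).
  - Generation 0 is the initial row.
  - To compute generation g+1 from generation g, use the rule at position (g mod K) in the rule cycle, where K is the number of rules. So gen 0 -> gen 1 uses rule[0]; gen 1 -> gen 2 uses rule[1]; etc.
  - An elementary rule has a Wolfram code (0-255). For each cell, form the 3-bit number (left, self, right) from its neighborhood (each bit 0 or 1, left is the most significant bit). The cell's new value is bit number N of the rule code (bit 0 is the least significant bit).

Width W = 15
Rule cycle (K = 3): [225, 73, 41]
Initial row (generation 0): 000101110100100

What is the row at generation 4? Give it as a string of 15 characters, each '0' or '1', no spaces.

Answer: 000010001010100

Derivation:
Gen 0: 000101110100100
Gen 1 (rule 225): 110010111000001
Gen 2 (rule 73): 110000101011100
Gen 3 (rule 41): 100110010110001
Gen 4 (rule 225): 000010001010100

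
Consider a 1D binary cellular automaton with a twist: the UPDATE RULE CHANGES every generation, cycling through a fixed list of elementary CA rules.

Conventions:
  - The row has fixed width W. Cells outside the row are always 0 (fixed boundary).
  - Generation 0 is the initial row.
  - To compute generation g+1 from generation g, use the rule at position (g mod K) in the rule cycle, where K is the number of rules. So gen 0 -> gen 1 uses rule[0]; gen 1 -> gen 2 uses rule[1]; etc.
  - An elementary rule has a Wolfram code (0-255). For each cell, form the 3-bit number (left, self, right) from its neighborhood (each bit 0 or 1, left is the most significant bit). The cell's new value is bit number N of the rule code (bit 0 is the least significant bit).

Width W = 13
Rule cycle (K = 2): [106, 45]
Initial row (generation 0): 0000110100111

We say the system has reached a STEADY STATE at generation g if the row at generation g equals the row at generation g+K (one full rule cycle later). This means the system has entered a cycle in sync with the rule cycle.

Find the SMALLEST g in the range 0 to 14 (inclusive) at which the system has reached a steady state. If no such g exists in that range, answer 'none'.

Answer: none

Derivation:
Gen 0: 0000110100111
Gen 1 (rule 106): 0001111001101
Gen 2 (rule 45): 1101000001011
Gen 3 (rule 106): 1110000010111
Gen 4 (rule 45): 1000111011100
Gen 5 (rule 106): 0001101110100
Gen 6 (rule 45): 1101011001101
Gen 7 (rule 106): 1110111011110
Gen 8 (rule 45): 1001100110000
Gen 9 (rule 106): 0011101110000
Gen 10 (rule 45): 1010011000111
Gen 11 (rule 106): 0100111001101
Gen 12 (rule 45): 0100100001011
Gen 13 (rule 106): 1001000010111
Gen 14 (rule 45): 1001011011100
Gen 15 (rule 106): 0010111110100
Gen 16 (rule 45): 1011100001101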